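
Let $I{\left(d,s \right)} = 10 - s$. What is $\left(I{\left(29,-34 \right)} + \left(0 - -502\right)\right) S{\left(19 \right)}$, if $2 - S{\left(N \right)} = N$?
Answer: $-9282$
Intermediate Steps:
$S{\left(N \right)} = 2 - N$
$\left(I{\left(29,-34 \right)} + \left(0 - -502\right)\right) S{\left(19 \right)} = \left(\left(10 - -34\right) + \left(0 - -502\right)\right) \left(2 - 19\right) = \left(\left(10 + 34\right) + \left(0 + 502\right)\right) \left(2 - 19\right) = \left(44 + 502\right) \left(-17\right) = 546 \left(-17\right) = -9282$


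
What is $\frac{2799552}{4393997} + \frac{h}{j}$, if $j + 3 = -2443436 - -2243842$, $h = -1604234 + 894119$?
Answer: $\frac{3679025360199}{877028619209} \approx 4.1949$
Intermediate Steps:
$h = -710115$
$j = -199597$ ($j = -3 - 199594 = -199597$)
$\frac{2799552}{4393997} + \frac{h}{j} = \frac{2799552}{4393997} - \frac{710115}{-199597} = 2799552 \cdot \frac{1}{4393997} - - \frac{710115}{199597} = \frac{2799552}{4393997} + \frac{710115}{199597} = \frac{3679025360199}{877028619209}$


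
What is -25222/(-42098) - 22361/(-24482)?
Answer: 779419191/515321618 ≈ 1.5125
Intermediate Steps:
-25222/(-42098) - 22361/(-24482) = -25222*(-1/42098) - 22361*(-1/24482) = 12611/21049 + 22361/24482 = 779419191/515321618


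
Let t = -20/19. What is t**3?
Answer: -8000/6859 ≈ -1.1664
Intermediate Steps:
t = -20/19 (t = -20*1/19 = -20/19 ≈ -1.0526)
t**3 = (-20/19)**3 = -8000/6859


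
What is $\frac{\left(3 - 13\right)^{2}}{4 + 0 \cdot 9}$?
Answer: $25$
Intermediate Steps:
$\frac{\left(3 - 13\right)^{2}}{4 + 0 \cdot 9} = \frac{\left(-10\right)^{2}}{4 + 0} = \frac{100}{4} = 100 \cdot \frac{1}{4} = 25$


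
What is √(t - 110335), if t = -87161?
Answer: 6*I*√5486 ≈ 444.41*I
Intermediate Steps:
√(t - 110335) = √(-87161 - 110335) = √(-197496) = 6*I*√5486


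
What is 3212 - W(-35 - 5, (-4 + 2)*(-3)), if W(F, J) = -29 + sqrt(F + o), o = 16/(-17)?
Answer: 3241 - 2*I*sqrt(2958)/17 ≈ 3241.0 - 6.3985*I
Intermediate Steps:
o = -16/17 (o = 16*(-1/17) = -16/17 ≈ -0.94118)
W(F, J) = -29 + sqrt(-16/17 + F) (W(F, J) = -29 + sqrt(F - 16/17) = -29 + sqrt(-16/17 + F))
3212 - W(-35 - 5, (-4 + 2)*(-3)) = 3212 - (-29 + sqrt(-272 + 289*(-35 - 5))/17) = 3212 - (-29 + sqrt(-272 + 289*(-40))/17) = 3212 - (-29 + sqrt(-272 - 11560)/17) = 3212 - (-29 + sqrt(-11832)/17) = 3212 - (-29 + (2*I*sqrt(2958))/17) = 3212 - (-29 + 2*I*sqrt(2958)/17) = 3212 + (29 - 2*I*sqrt(2958)/17) = 3241 - 2*I*sqrt(2958)/17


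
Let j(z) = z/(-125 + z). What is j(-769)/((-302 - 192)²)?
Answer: 769/218168184 ≈ 3.5248e-6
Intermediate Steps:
j(-769)/((-302 - 192)²) = (-769/(-125 - 769))/((-302 - 192)²) = (-769/(-894))/((-494)²) = -769*(-1/894)/244036 = (769/894)*(1/244036) = 769/218168184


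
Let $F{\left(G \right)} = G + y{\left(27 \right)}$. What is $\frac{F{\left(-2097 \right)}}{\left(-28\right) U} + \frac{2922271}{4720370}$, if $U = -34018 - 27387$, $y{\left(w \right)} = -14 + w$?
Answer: $\frac{250727008503}{405796047790} \approx 0.61786$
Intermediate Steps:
$U = -61405$
$F{\left(G \right)} = 13 + G$ ($F{\left(G \right)} = G + \left(-14 + 27\right) = G + 13 = 13 + G$)
$\frac{F{\left(-2097 \right)}}{\left(-28\right) U} + \frac{2922271}{4720370} = \frac{13 - 2097}{\left(-28\right) \left(-61405\right)} + \frac{2922271}{4720370} = - \frac{2084}{1719340} + 2922271 \cdot \frac{1}{4720370} = \left(-2084\right) \frac{1}{1719340} + \frac{2922271}{4720370} = - \frac{521}{429835} + \frac{2922271}{4720370} = \frac{250727008503}{405796047790}$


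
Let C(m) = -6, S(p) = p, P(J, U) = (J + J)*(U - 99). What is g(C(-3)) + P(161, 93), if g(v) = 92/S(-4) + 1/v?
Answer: -11731/6 ≈ -1955.2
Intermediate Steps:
P(J, U) = 2*J*(-99 + U) (P(J, U) = (2*J)*(-99 + U) = 2*J*(-99 + U))
g(v) = -23 + 1/v (g(v) = 92/(-4) + 1/v = 92*(-1/4) + 1/v = -23 + 1/v)
g(C(-3)) + P(161, 93) = (-23 + 1/(-6)) + 2*161*(-99 + 93) = (-23 - 1/6) + 2*161*(-6) = -139/6 - 1932 = -11731/6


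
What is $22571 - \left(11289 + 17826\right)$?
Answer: $-6544$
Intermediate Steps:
$22571 - \left(11289 + 17826\right) = 22571 - 29115 = -6544$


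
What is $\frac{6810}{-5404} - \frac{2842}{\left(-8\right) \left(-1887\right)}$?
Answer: $- \frac{14770241}{10197348} \approx -1.4484$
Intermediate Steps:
$\frac{6810}{-5404} - \frac{2842}{\left(-8\right) \left(-1887\right)} = 6810 \left(- \frac{1}{5404}\right) - \frac{2842}{15096} = - \frac{3405}{2702} - \frac{1421}{7548} = - \frac{14770241}{10197348}$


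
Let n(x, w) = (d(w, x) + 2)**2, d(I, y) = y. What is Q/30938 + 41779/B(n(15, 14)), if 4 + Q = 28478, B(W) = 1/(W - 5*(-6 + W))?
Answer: -727710534989/15469 ≈ -4.7043e+7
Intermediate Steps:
n(x, w) = (2 + x)**2 (n(x, w) = (x + 2)**2 = (2 + x)**2)
B(W) = 1/(30 - 4*W) (B(W) = 1/(W + (30 - 5*W)) = 1/(30 - 4*W))
Q = 28474 (Q = -4 + 28478 = 28474)
Q/30938 + 41779/B(n(15, 14)) = 28474/30938 + 41779/((-1/(-30 + 4*(2 + 15)**2))) = 28474*(1/30938) + 41779/((-1/(-30 + 4*17**2))) = 14237/15469 + 41779/((-1/(-30 + 4*289))) = 14237/15469 + 41779/((-1/(-30 + 1156))) = 14237/15469 + 41779/((-1/1126)) = 14237/15469 + 41779/((-1*1/1126)) = 14237/15469 + 41779/(-1/1126) = 14237/15469 + 41779*(-1126) = 14237/15469 - 47043154 = -727710534989/15469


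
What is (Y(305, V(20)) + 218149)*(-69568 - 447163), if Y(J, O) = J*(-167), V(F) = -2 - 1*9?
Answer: -86404657434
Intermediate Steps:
V(F) = -11 (V(F) = -2 - 9 = -11)
Y(J, O) = -167*J
(Y(305, V(20)) + 218149)*(-69568 - 447163) = (-167*305 + 218149)*(-69568 - 447163) = (-50935 + 218149)*(-516731) = 167214*(-516731) = -86404657434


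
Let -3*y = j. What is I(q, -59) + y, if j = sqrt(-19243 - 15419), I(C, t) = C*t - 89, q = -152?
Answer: 8879 - I*sqrt(34662)/3 ≈ 8879.0 - 62.059*I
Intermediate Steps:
I(C, t) = -89 + C*t
j = I*sqrt(34662) (j = sqrt(-34662) = I*sqrt(34662) ≈ 186.18*I)
y = -I*sqrt(34662)/3 ≈ -62.059*I
I(q, -59) + y = (-89 - 152*(-59)) - I*sqrt(34662)/3 = (-89 + 8968) - I*sqrt(34662)/3 = 8879 - I*sqrt(34662)/3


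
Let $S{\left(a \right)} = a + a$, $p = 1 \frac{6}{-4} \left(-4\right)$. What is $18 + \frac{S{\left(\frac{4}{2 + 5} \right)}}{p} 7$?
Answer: $\frac{58}{3} \approx 19.333$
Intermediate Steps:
$p = 6$ ($p = 1 \cdot 6 \left(- \frac{1}{4}\right) \left(-4\right) = 1 \left(- \frac{3}{2}\right) \left(-4\right) = \left(- \frac{3}{2}\right) \left(-4\right) = 6$)
$S{\left(a \right)} = 2 a$
$18 + \frac{S{\left(\frac{4}{2 + 5} \right)}}{p} 7 = 18 + \frac{2 \frac{4}{2 + 5}}{6} \cdot 7 = 18 + 2 \cdot \frac{4}{7} \cdot \frac{1}{6} \cdot 7 = 18 + \frac{8}{7} \cdot \frac{1}{6} \cdot 7 = 18 + \frac{4}{21} \cdot 7 = 18 + \frac{4}{3} = \frac{58}{3}$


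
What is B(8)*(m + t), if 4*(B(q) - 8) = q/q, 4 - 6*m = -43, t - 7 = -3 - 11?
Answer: 55/8 ≈ 6.8750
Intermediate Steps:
t = -7 (t = 7 + (-3 - 11) = 7 - 14 = -7)
m = 47/6 (m = ⅔ - ⅙*(-43) = ⅔ + 43/6 = 47/6 ≈ 7.8333)
B(q) = 33/4 (B(q) = 8 + (q/q)/4 = 8 + (¼)*1 = 8 + ¼ = 33/4)
B(8)*(m + t) = 33*(47/6 - 7)/4 = (33/4)*(⅚) = 55/8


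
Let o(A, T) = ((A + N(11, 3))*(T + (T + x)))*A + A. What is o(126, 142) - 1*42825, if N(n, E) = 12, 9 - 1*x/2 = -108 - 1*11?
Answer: 9346821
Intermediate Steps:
x = 256 (x = 18 - 2*(-108 - 1*11) = 18 - 2*(-108 - 11) = 18 - 2*(-119) = 18 + 238 = 256)
o(A, T) = A + A*(12 + A)*(256 + 2*T) (o(A, T) = ((A + 12)*(T + (T + 256)))*A + A = ((12 + A)*(T + (256 + T)))*A + A = ((12 + A)*(256 + 2*T))*A + A = A*(12 + A)*(256 + 2*T) + A = A + A*(12 + A)*(256 + 2*T))
o(126, 142) - 1*42825 = 126*(3073 + 24*142 + 256*126 + 2*126*142) - 1*42825 = 126*(3073 + 3408 + 32256 + 35784) - 42825 = 126*74521 - 42825 = 9389646 - 42825 = 9346821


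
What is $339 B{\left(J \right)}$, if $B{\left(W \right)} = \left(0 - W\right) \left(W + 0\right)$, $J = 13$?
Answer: $-57291$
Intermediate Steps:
$B{\left(W \right)} = - W^{2}$ ($B{\left(W \right)} = - W W = - W^{2}$)
$339 B{\left(J \right)} = 339 \left(- 13^{2}\right) = 339 \left(\left(-1\right) 169\right) = 339 \left(-169\right) = -57291$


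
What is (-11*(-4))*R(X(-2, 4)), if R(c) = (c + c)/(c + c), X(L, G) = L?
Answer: 44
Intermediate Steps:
R(c) = 1 (R(c) = (2*c)/((2*c)) = (2*c)*(1/(2*c)) = 1)
(-11*(-4))*R(X(-2, 4)) = -11*(-4)*1 = 44*1 = 44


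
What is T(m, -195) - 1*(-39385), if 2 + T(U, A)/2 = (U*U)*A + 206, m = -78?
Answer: -2332967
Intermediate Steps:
T(U, A) = 408 + 2*A*U² (T(U, A) = -4 + 2*((U*U)*A + 206) = -4 + 2*(U²*A + 206) = -4 + 2*(A*U² + 206) = -4 + 2*(206 + A*U²) = -4 + (412 + 2*A*U²) = 408 + 2*A*U²)
T(m, -195) - 1*(-39385) = (408 + 2*(-195)*(-78)²) - 1*(-39385) = (408 + 2*(-195)*6084) + 39385 = (408 - 2372760) + 39385 = -2372352 + 39385 = -2332967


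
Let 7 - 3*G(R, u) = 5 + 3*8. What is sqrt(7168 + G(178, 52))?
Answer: sqrt(64446)/3 ≈ 84.621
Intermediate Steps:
G(R, u) = -22/3 (G(R, u) = 7/3 - (5 + 3*8)/3 = 7/3 - (5 + 24)/3 = 7/3 - 1/3*29 = 7/3 - 29/3 = -22/3)
sqrt(7168 + G(178, 52)) = sqrt(7168 - 22/3) = sqrt(21482/3) = sqrt(64446)/3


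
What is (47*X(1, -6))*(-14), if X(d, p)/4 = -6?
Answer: 15792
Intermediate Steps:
X(d, p) = -24 (X(d, p) = 4*(-6) = -24)
(47*X(1, -6))*(-14) = (47*(-24))*(-14) = -1128*(-14) = 15792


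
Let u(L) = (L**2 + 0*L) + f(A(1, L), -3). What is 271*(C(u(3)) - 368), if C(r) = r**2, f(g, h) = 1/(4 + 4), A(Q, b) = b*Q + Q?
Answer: -4938433/64 ≈ -77163.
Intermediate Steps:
A(Q, b) = Q + Q*b (A(Q, b) = Q*b + Q = Q + Q*b)
f(g, h) = 1/8
u(L) = 1/8 + L**2 (u(L) = (L**2 + 0*L) + 1/8 = (L**2 + 0) + 1/8 = L**2 + 1/8 = 1/8 + L**2)
271*(C(u(3)) - 368) = 271*((1/8 + 3**2)**2 - 368) = 271*((1/8 + 9)**2 - 368) = 271*((73/8)**2 - 368) = 271*(5329/64 - 368) = 271*(-18223/64) = -4938433/64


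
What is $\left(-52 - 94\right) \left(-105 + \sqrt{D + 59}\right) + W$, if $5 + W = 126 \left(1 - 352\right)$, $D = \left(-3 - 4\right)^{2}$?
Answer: $-28901 - 876 \sqrt{3} \approx -30418.0$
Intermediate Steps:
$D = 49$ ($D = \left(-7\right)^{2} = 49$)
$W = -44231$ ($W = -5 + 126 \left(1 - 352\right) = -5 + 126 \left(-351\right) = -5 - 44226 = -44231$)
$\left(-52 - 94\right) \left(-105 + \sqrt{D + 59}\right) + W = \left(-52 - 94\right) \left(-105 + \sqrt{49 + 59}\right) - 44231 = \left(-52 - 94\right) \left(-105 + \sqrt{108}\right) - 44231 = - 146 \left(-105 + 6 \sqrt{3}\right) - 44231 = \left(15330 - 876 \sqrt{3}\right) - 44231 = -28901 - 876 \sqrt{3}$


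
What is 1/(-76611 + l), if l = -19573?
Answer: -1/96184 ≈ -1.0397e-5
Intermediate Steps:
1/(-76611 + l) = 1/(-76611 - 19573) = 1/(-96184) = -1/96184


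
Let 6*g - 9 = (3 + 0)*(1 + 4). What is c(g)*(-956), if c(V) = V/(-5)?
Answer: 3824/5 ≈ 764.80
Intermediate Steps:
g = 4 (g = 3/2 + ((3 + 0)*(1 + 4))/6 = 3/2 + (3*5)/6 = 3/2 + (⅙)*15 = 3/2 + 5/2 = 4)
c(V) = -V/5 (c(V) = V*(-⅕) = -V/5)
c(g)*(-956) = -⅕*4*(-956) = -⅘*(-956) = 3824/5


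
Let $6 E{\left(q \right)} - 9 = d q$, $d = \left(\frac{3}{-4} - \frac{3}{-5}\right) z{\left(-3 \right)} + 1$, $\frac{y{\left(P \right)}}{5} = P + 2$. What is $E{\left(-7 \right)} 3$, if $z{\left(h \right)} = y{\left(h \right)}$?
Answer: $- \frac{13}{8} \approx -1.625$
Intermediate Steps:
$y{\left(P \right)} = 10 + 5 P$ ($y{\left(P \right)} = 5 \left(P + 2\right) = 5 \left(2 + P\right) = 10 + 5 P$)
$z{\left(h \right)} = 10 + 5 h$
$d = \frac{7}{4}$ ($d = \left(\frac{3}{-4} - \frac{3}{-5}\right) \left(10 + 5 \left(-3\right)\right) + 1 = \left(3 \left(- \frac{1}{4}\right) - - \frac{3}{5}\right) \left(10 - 15\right) + 1 = \left(- \frac{3}{4} + \frac{3}{5}\right) \left(-5\right) + 1 = \left(- \frac{3}{20}\right) \left(-5\right) + 1 = \frac{3}{4} + 1 = \frac{7}{4} \approx 1.75$)
$E{\left(q \right)} = \frac{3}{2} + \frac{7 q}{24}$ ($E{\left(q \right)} = \frac{3}{2} + \frac{\frac{7}{4} q}{6} = \frac{3}{2} + \frac{7 q}{24}$)
$E{\left(-7 \right)} 3 = \left(\frac{3}{2} + \frac{7}{24} \left(-7\right)\right) 3 = \left(\frac{3}{2} - \frac{49}{24}\right) 3 = \left(- \frac{13}{24}\right) 3 = - \frac{13}{8}$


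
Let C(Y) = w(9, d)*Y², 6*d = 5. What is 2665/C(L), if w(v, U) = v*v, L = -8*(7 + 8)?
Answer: 533/233280 ≈ 0.0022848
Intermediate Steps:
L = -120 (L = -8*15 = -120)
d = ⅚ (d = (⅙)*5 = ⅚ ≈ 0.83333)
w(v, U) = v²
C(Y) = 81*Y² (C(Y) = 9²*Y² = 81*Y²)
2665/C(L) = 2665/((81*(-120)²)) = 2665/((81*14400)) = 2665/1166400 = 2665*(1/1166400) = 533/233280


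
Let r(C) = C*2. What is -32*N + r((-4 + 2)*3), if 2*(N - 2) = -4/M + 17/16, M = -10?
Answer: -497/5 ≈ -99.400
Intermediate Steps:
r(C) = 2*C
N = 437/160 (N = 2 + (-4/(-10) + 17/16)/2 = 2 + (-4*(-⅒) + 17*(1/16))/2 = 2 + (⅖ + 17/16)/2 = 2 + (½)*(117/80) = 2 + 117/160 = 437/160 ≈ 2.7313)
-32*N + r((-4 + 2)*3) = -32*437/160 + 2*((-4 + 2)*3) = -437/5 + 2*(-2*3) = -437/5 + 2*(-6) = -437/5 - 12 = -497/5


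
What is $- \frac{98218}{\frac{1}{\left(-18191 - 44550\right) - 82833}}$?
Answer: $14297987132$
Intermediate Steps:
$- \frac{98218}{\frac{1}{\left(-18191 - 44550\right) - 82833}} = - \frac{98218}{\frac{1}{-62741 - 82833}} = - \frac{98218}{\frac{1}{-145574}} = - \frac{98218}{- \frac{1}{145574}} = \left(-98218\right) \left(-145574\right) = 14297987132$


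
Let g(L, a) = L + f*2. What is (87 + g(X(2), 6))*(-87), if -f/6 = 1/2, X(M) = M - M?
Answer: -7047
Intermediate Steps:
X(M) = 0
f = -3 (f = -6/2 = -6*1/2 = -3)
g(L, a) = -6 + L (g(L, a) = L - 3*2 = L - 6 = -6 + L)
(87 + g(X(2), 6))*(-87) = (87 + (-6 + 0))*(-87) = (87 - 6)*(-87) = 81*(-87) = -7047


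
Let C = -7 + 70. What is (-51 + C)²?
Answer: 144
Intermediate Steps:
C = 63
(-51 + C)² = (-51 + 63)² = 12² = 144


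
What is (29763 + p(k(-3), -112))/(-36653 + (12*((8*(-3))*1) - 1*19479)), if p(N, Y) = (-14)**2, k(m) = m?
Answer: -29959/56420 ≈ -0.53100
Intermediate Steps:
p(N, Y) = 196
(29763 + p(k(-3), -112))/(-36653 + (12*((8*(-3))*1) - 1*19479)) = (29763 + 196)/(-36653 + (12*((8*(-3))*1) - 1*19479)) = 29959/(-36653 + (12*(-24*1) - 19479)) = 29959/(-36653 + (12*(-24) - 19479)) = 29959/(-36653 + (-288 - 19479)) = 29959/(-36653 - 19767) = 29959/(-56420) = 29959*(-1/56420) = -29959/56420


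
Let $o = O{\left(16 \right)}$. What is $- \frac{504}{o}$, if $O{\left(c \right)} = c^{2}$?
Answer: $- \frac{63}{32} \approx -1.9688$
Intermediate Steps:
$o = 256$ ($o = 16^{2} = 256$)
$- \frac{504}{o} = - \frac{504}{256} = \left(-504\right) \frac{1}{256} = - \frac{63}{32}$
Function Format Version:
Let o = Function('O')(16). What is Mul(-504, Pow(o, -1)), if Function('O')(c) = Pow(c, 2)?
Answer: Rational(-63, 32) ≈ -1.9688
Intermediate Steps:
o = 256 (o = Pow(16, 2) = 256)
Mul(-504, Pow(o, -1)) = Mul(-504, Pow(256, -1)) = Mul(-504, Rational(1, 256)) = Rational(-63, 32)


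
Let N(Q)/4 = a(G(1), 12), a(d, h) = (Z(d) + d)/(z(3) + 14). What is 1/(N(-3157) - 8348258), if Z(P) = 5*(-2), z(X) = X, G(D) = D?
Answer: -17/141920422 ≈ -1.1979e-7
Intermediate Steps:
Z(P) = -10
a(d, h) = -10/17 + d/17 (a(d, h) = (-10 + d)/(3 + 14) = (-10 + d)/17 = (-10 + d)*(1/17) = -10/17 + d/17)
N(Q) = -36/17 (N(Q) = 4*(-10/17 + (1/17)*1) = 4*(-10/17 + 1/17) = 4*(-9/17) = -36/17)
1/(N(-3157) - 8348258) = 1/(-36/17 - 8348258) = 1/(-141920422/17) = -17/141920422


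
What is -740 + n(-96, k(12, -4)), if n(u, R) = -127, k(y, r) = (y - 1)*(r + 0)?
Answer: -867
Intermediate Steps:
k(y, r) = r*(-1 + y) (k(y, r) = (-1 + y)*r = r*(-1 + y))
-740 + n(-96, k(12, -4)) = -740 - 127 = -867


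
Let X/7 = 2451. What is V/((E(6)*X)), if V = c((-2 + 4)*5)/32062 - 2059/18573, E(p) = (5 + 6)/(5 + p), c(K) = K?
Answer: -802804/124594871751 ≈ -6.4433e-6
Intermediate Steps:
X = 17157 (X = 7*2451 = 17157)
E(p) = 11/(5 + p)
V = -802804/7262043 (V = ((-2 + 4)*5)/32062 - 2059/18573 = (2*5)*(1/32062) - 2059*1/18573 = 10*(1/32062) - 2059/18573 = 5/16031 - 2059/18573 = -802804/7262043 ≈ -0.11055)
V/((E(6)*X)) = -802804/(7262043*((11/(5 + 6))*17157)) = -802804/(7262043*((11/11)*17157)) = -802804/(7262043*((11*(1/11))*17157)) = -802804/(7262043*(1*17157)) = -802804/7262043/17157 = -802804/7262043*1/17157 = -802804/124594871751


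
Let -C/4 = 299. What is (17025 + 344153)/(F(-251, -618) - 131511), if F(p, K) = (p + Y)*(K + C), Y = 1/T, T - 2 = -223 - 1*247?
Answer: 84515652/75770809 ≈ 1.1154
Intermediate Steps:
T = -468 (T = 2 + (-223 - 1*247) = 2 + (-223 - 247) = 2 - 470 = -468)
Y = -1/468 (Y = 1/(-468) = -1/468 ≈ -0.0021368)
C = -1196 (C = -4*299 = -1196)
F(p, K) = (-1196 + K)*(-1/468 + p) (F(p, K) = (p - 1/468)*(K - 1196) = (-1/468 + p)*(-1196 + K) = (-1196 + K)*(-1/468 + p))
(17025 + 344153)/(F(-251, -618) - 131511) = (17025 + 344153)/((23/9 - 1196*(-251) - 1/468*(-618) - 618*(-251)) - 131511) = 361178/((23/9 + 300196 + 103/78 + 155118) - 131511) = 361178/(106544383/234 - 131511) = 361178/(75770809/234) = 361178*(234/75770809) = 84515652/75770809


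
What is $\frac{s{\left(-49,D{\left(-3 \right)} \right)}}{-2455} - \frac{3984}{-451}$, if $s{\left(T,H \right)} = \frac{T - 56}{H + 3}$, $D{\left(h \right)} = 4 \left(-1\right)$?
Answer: $\frac{1946673}{221441} \approx 8.7909$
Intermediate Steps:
$D{\left(h \right)} = -4$
$s{\left(T,H \right)} = \frac{-56 + T}{3 + H}$
$\frac{s{\left(-49,D{\left(-3 \right)} \right)}}{-2455} - \frac{3984}{-451} = \frac{\frac{1}{3 - 4} \left(-56 - 49\right)}{-2455} - \frac{3984}{-451} = \frac{1}{-1} \left(-105\right) \left(- \frac{1}{2455}\right) - - \frac{3984}{451} = \left(-1\right) \left(-105\right) \left(- \frac{1}{2455}\right) + \frac{3984}{451} = 105 \left(- \frac{1}{2455}\right) + \frac{3984}{451} = - \frac{21}{491} + \frac{3984}{451} = \frac{1946673}{221441}$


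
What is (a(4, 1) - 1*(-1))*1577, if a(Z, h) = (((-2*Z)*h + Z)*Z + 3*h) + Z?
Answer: -12616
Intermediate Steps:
a(Z, h) = Z + 3*h + Z*(Z - 2*Z*h) (a(Z, h) = ((-2*Z*h + Z)*Z + 3*h) + Z = ((Z - 2*Z*h)*Z + 3*h) + Z = (Z*(Z - 2*Z*h) + 3*h) + Z = (3*h + Z*(Z - 2*Z*h)) + Z = Z + 3*h + Z*(Z - 2*Z*h))
(a(4, 1) - 1*(-1))*1577 = ((4 + 4² + 3*1 - 2*1*4²) - 1*(-1))*1577 = ((4 + 16 + 3 - 2*1*16) + 1)*1577 = ((4 + 16 + 3 - 32) + 1)*1577 = (-9 + 1)*1577 = -8*1577 = -12616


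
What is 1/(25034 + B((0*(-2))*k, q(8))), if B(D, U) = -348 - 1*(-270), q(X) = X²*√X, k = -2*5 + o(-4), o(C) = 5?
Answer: 1/24956 ≈ 4.0071e-5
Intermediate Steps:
k = -5 (k = -2*5 + 5 = -10 + 5 = -5)
q(X) = X^(5/2)
B(D, U) = -78 (B(D, U) = -348 + 270 = -78)
1/(25034 + B((0*(-2))*k, q(8))) = 1/(25034 - 78) = 1/24956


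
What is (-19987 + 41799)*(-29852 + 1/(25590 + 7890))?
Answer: -5449973361427/8370 ≈ -6.5113e+8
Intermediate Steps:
(-19987 + 41799)*(-29852 + 1/(25590 + 7890)) = 21812*(-29852 + 1/33480) = 21812*(-999444959/33480) = -5449973361427/8370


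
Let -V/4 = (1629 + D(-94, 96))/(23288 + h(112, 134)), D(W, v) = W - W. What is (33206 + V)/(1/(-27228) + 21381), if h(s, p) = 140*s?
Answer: 4404009509922/2835710454157 ≈ 1.5531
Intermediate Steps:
D(W, v) = 0
V = -1629/9742 (V = -4*(1629 + 0)/(23288 + 140*112) = -6516/(23288 + 15680) = -6516/38968 = -4*1629/38968 = -1629/9742 ≈ -0.16721)
(33206 + V)/(1/(-27228) + 21381) = (33206 - 1629/9742)/(1/(-27228) + 21381) = 323491223/(9742*(-1/27228 + 21381)) = 323491223/(9742*(582161867/27228)) = (323491223/9742)*(27228/582161867) = 4404009509922/2835710454157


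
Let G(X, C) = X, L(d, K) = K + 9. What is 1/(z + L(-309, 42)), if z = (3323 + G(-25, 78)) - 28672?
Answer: -1/25323 ≈ -3.9490e-5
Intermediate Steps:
L(d, K) = 9 + K
z = -25374 (z = (3323 - 25) - 28672 = 3298 - 28672 = -25374)
1/(z + L(-309, 42)) = 1/(-25374 + (9 + 42)) = 1/(-25374 + 51) = 1/(-25323) = -1/25323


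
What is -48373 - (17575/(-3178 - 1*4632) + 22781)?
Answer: -111139033/1562 ≈ -71152.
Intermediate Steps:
-48373 - (17575/(-3178 - 1*4632) + 22781) = -48373 - (17575/(-3178 - 4632) + 22781) = -48373 - (17575/(-7810) + 22781) = -48373 - (17575*(-1/7810) + 22781) = -48373 - (-3515/1562 + 22781) = -48373 - 1*35580407/1562 = -48373 - 35580407/1562 = -111139033/1562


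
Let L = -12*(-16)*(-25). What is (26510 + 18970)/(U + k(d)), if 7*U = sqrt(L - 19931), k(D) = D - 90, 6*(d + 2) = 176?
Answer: -35911008/55841 - 81864*I*sqrt(24731)/55841 ≈ -643.09 - 230.55*I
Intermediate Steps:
d = 82/3 (d = -2 + (1/6)*176 = -2 + 88/3 = 82/3 ≈ 27.333)
k(D) = -90 + D
L = -4800 (L = 192*(-25) = -4800)
U = I*sqrt(24731)/7 (U = sqrt(-4800 - 19931)/7 = sqrt(-24731)/7 = (I*sqrt(24731))/7 = I*sqrt(24731)/7 ≈ 22.466*I)
(26510 + 18970)/(U + k(d)) = (26510 + 18970)/(I*sqrt(24731)/7 + (-90 + 82/3)) = 45480/(I*sqrt(24731)/7 - 188/3) = 45480/(-188/3 + I*sqrt(24731)/7)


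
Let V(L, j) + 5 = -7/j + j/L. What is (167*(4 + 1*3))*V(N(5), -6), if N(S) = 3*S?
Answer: -148463/30 ≈ -4948.8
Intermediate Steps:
V(L, j) = -5 - 7/j + j/L (V(L, j) = -5 + (-7/j + j/L) = -5 - 7/j + j/L)
(167*(4 + 1*3))*V(N(5), -6) = (167*(4 + 1*3))*(-5 - 7/(-6) - 6/(3*5)) = (167*(4 + 3))*(-5 - 7*(-⅙) - 6/15) = (167*7)*(-5 + 7/6 - 6*1/15) = 1169*(-5 + 7/6 - ⅖) = 1169*(-127/30) = -148463/30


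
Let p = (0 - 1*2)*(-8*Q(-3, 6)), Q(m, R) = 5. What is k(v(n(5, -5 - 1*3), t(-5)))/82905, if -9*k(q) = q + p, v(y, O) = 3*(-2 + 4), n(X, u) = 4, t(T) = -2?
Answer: -86/746145 ≈ -0.00011526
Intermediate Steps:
v(y, O) = 6 (v(y, O) = 3*2 = 6)
p = 80 (p = (0 - 1*2)*(-8*5) = (0 - 2)*(-40) = -2*(-40) = 80)
k(q) = -80/9 - q/9 (k(q) = -(q + 80)/9 = -(80 + q)/9 = -80/9 - q/9)
k(v(n(5, -5 - 1*3), t(-5)))/82905 = (-80/9 - ⅑*6)/82905 = (-80/9 - ⅔)*(1/82905) = -86/9*1/82905 = -86/746145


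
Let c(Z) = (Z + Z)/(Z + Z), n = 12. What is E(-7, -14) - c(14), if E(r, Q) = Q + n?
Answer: -3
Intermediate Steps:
c(Z) = 1 (c(Z) = (2*Z)/((2*Z)) = (2*Z)*(1/(2*Z)) = 1)
E(r, Q) = 12 + Q (E(r, Q) = Q + 12 = 12 + Q)
E(-7, -14) - c(14) = (12 - 14) - 1*1 = -2 - 1 = -3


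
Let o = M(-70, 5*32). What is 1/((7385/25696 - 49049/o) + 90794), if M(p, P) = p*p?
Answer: 642400/58319819801 ≈ 1.1015e-5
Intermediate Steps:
M(p, P) = p²
o = 4900 (o = (-70)² = 4900)
1/((7385/25696 - 49049/o) + 90794) = 1/((7385/25696 - 49049/4900) + 90794) = 1/((7385*(1/25696) - 49049*1/4900) + 90794) = 1/((7385/25696 - 1001/100) + 90794) = 1/(-6245799/642400 + 90794) = 1/(58319819801/642400) = 642400/58319819801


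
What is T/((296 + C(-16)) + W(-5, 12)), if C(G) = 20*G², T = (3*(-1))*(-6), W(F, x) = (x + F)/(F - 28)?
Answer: 594/178721 ≈ 0.0033236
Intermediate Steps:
W(F, x) = (F + x)/(-28 + F)
T = 18 (T = -3*(-6) = 18)
T/((296 + C(-16)) + W(-5, 12)) = 18/((296 + 20*(-16)²) + (-5 + 12)/(-28 - 5)) = 18/((296 + 20*256) + 7/(-33)) = 18/((296 + 5120) - 1/33*7) = 18/(5416 - 7/33) = 18/(178721/33) = (33/178721)*18 = 594/178721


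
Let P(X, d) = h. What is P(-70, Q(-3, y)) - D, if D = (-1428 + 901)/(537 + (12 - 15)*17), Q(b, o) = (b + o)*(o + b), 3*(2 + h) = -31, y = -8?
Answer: -5467/486 ≈ -11.249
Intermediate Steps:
h = -37/3 (h = -2 + (⅓)*(-31) = -2 - 31/3 = -37/3 ≈ -12.333)
Q(b, o) = (b + o)² (Q(b, o) = (b + o)*(b + o) = (b + o)²)
P(X, d) = -37/3
D = -527/486 (D = -527/(537 - 3*17) = -527/(537 - 51) = -527/486 ≈ -1.0844)
P(-70, Q(-3, y)) - D = -37/3 - 1*(-527/486) = -37/3 + 527/486 = -5467/486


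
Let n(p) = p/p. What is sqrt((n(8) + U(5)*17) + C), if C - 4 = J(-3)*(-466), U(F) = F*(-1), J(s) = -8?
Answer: 8*sqrt(57) ≈ 60.399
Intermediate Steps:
U(F) = -F
n(p) = 1
C = 3732 (C = 4 - 8*(-466) = 4 + 3728 = 3732)
sqrt((n(8) + U(5)*17) + C) = sqrt((1 - 1*5*17) + 3732) = sqrt((1 - 5*17) + 3732) = sqrt((1 - 85) + 3732) = sqrt(-84 + 3732) = sqrt(3648) = 8*sqrt(57)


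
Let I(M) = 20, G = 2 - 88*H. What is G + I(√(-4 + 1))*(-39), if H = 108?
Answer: -10282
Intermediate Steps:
G = -9502 (G = 2 - 88*108 = 2 - 9504 = -9502)
G + I(√(-4 + 1))*(-39) = -9502 + 20*(-39) = -9502 - 780 = -10282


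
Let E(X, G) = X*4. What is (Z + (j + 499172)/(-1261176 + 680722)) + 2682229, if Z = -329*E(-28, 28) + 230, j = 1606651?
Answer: 1578430519555/580454 ≈ 2.7193e+6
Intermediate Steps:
E(X, G) = 4*X
Z = 37078 (Z = -1316*(-28) + 230 = -329*(-112) + 230 = 36848 + 230 = 37078)
(Z + (j + 499172)/(-1261176 + 680722)) + 2682229 = (37078 + (1606651 + 499172)/(-1261176 + 680722)) + 2682229 = (37078 + 2105823/(-580454)) + 2682229 = (37078 + 2105823*(-1/580454)) + 2682229 = (37078 - 2105823/580454) + 2682229 = 21519967589/580454 + 2682229 = 1578430519555/580454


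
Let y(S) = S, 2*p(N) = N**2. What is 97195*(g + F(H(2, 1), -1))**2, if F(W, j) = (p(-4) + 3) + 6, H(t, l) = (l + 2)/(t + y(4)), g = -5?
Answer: 13996080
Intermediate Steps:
p(N) = N**2/2
H(t, l) = (2 + l)/(4 + t) (H(t, l) = (l + 2)/(t + 4) = (2 + l)/(4 + t))
F(W, j) = 17 (F(W, j) = ((1/2)*(-4)**2 + 3) + 6 = ((1/2)*16 + 3) + 6 = (8 + 3) + 6 = 11 + 6 = 17)
97195*(g + F(H(2, 1), -1))**2 = 97195*(-5 + 17)**2 = 97195*12**2 = 97195*144 = 13996080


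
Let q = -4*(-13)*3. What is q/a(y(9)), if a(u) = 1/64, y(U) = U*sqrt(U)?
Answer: 9984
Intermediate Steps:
q = 156 (q = 52*3 = 156)
y(U) = U**(3/2)
a(u) = 1/64
q/a(y(9)) = 156/(1/64) = 156*64 = 9984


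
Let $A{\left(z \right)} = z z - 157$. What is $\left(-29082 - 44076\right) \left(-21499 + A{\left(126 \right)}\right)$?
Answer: $422853240$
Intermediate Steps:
$A{\left(z \right)} = -157 + z^{2}$ ($A{\left(z \right)} = z^{2} - 157 = -157 + z^{2}$)
$\left(-29082 - 44076\right) \left(-21499 + A{\left(126 \right)}\right) = \left(-29082 - 44076\right) \left(-21499 - \left(157 - 126^{2}\right)\right) = - 73158 \left(-21499 + \left(-157 + 15876\right)\right) = - 73158 \left(-21499 + 15719\right) = \left(-73158\right) \left(-5780\right) = 422853240$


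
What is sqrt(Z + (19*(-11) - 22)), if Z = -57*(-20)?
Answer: 3*sqrt(101) ≈ 30.150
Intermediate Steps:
Z = 1140
sqrt(Z + (19*(-11) - 22)) = sqrt(1140 + (19*(-11) - 22)) = sqrt(1140 + (-209 - 22)) = sqrt(1140 - 231) = sqrt(909) = 3*sqrt(101)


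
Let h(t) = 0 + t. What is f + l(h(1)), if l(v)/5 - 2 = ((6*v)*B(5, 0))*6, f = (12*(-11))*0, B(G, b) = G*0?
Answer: 10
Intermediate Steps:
B(G, b) = 0
f = 0 (f = -132*0 = 0)
h(t) = t
l(v) = 10 (l(v) = 10 + 5*(((6*v)*0)*6) = 10 + 5*(0*6) = 10 + 5*0 = 10 + 0 = 10)
f + l(h(1)) = 0 + 10 = 10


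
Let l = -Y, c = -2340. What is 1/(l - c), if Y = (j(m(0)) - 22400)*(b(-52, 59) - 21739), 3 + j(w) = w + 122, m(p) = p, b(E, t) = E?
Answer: -1/485522931 ≈ -2.0596e-9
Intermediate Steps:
j(w) = 119 + w (j(w) = -3 + (w + 122) = -3 + (122 + w) = 119 + w)
Y = 485525271 (Y = ((119 + 0) - 22400)*(-52 - 21739) = (119 - 22400)*(-21791) = -22281*(-21791) = 485525271)
l = -485525271 (l = -1*485525271 = -485525271)
1/(l - c) = 1/(-485525271 - 1*(-2340)) = 1/(-485525271 + 2340) = 1/(-485522931) = -1/485522931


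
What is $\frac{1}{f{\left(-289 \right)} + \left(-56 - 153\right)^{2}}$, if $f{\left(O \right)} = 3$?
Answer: $\frac{1}{43684} \approx 2.2892 \cdot 10^{-5}$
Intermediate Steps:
$\frac{1}{f{\left(-289 \right)} + \left(-56 - 153\right)^{2}} = \frac{1}{3 + \left(-56 - 153\right)^{2}} = \frac{1}{3 + \left(-209\right)^{2}} = \frac{1}{3 + 43681} = \frac{1}{43684}$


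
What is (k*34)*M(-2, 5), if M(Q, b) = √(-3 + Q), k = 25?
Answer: 850*I*√5 ≈ 1900.7*I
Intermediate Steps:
(k*34)*M(-2, 5) = (25*34)*√(-3 - 2) = 850*√(-5) = 850*(I*√5) = 850*I*√5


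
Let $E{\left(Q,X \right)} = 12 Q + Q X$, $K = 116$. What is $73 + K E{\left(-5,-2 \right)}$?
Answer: $-5727$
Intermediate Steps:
$73 + K E{\left(-5,-2 \right)} = 73 + 116 \left(- 5 \left(12 - 2\right)\right) = 73 + 116 \left(\left(-5\right) 10\right) = 73 + 116 \left(-50\right) = 73 - 5800 = -5727$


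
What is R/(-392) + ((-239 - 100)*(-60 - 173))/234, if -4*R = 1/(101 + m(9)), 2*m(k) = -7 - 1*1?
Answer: 2002267831/5931744 ≈ 337.55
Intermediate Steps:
m(k) = -4 (m(k) = (-7 - 1*1)/2 = (-7 - 1)/2 = (½)*(-8) = -4)
R = -1/388 (R = -1/(4*(101 - 4)) = -¼/97 = -¼*1/97 = -1/388 ≈ -0.0025773)
R/(-392) + ((-239 - 100)*(-60 - 173))/234 = -1/388/(-392) + ((-239 - 100)*(-60 - 173))/234 = -1/388*(-1/392) - 339*(-233)*(1/234) = 1/152096 + 78987*(1/234) = 1/152096 + 26329/78 = 2002267831/5931744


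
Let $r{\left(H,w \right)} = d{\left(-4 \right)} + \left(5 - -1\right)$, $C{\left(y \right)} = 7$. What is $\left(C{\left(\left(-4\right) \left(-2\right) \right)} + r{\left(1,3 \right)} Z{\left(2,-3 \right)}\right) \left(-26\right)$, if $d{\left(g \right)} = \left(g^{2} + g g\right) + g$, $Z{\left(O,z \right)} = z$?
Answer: $2470$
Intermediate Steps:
$d{\left(g \right)} = g + 2 g^{2}$ ($d{\left(g \right)} = \left(g^{2} + g^{2}\right) + g = 2 g^{2} + g = g + 2 g^{2}$)
$r{\left(H,w \right)} = 34$ ($r{\left(H,w \right)} = - 4 \left(1 + 2 \left(-4\right)\right) + \left(5 - -1\right) = - 4 \left(1 - 8\right) + \left(5 + 1\right) = \left(-4\right) \left(-7\right) + 6 = 28 + 6 = 34$)
$\left(C{\left(\left(-4\right) \left(-2\right) \right)} + r{\left(1,3 \right)} Z{\left(2,-3 \right)}\right) \left(-26\right) = \left(7 + 34 \left(-3\right)\right) \left(-26\right) = \left(7 - 102\right) \left(-26\right) = \left(-95\right) \left(-26\right) = 2470$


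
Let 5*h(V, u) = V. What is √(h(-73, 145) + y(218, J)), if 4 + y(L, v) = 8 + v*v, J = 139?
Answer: 18*√1490/5 ≈ 138.96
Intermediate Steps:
h(V, u) = V/5
y(L, v) = 4 + v² (y(L, v) = -4 + (8 + v*v) = -4 + (8 + v²) = 4 + v²)
√(h(-73, 145) + y(218, J)) = √((⅕)*(-73) + (4 + 139²)) = √(-73/5 + (4 + 19321)) = √(-73/5 + 19325) = √(96552/5) = 18*√1490/5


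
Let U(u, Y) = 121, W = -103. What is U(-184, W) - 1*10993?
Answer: -10872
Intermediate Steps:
U(-184, W) - 1*10993 = 121 - 1*10993 = 121 - 10993 = -10872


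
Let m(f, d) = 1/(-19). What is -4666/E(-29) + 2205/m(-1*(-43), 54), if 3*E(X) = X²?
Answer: -35247693/841 ≈ -41912.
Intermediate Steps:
E(X) = X²/3
m(f, d) = -1/19
-4666/E(-29) + 2205/m(-1*(-43), 54) = -4666/((⅓)*(-29)²) + 2205/(-1/19) = -4666/((⅓)*841) + 2205*(-19) = -4666/841/3 - 41895 = -4666*3/841 - 41895 = -13998/841 - 41895 = -35247693/841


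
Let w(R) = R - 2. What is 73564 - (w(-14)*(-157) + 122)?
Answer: 70930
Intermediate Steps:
w(R) = -2 + R
73564 - (w(-14)*(-157) + 122) = 73564 - ((-2 - 14)*(-157) + 122) = 73564 - (-16*(-157) + 122) = 73564 - (2512 + 122) = 73564 - 1*2634 = 73564 - 2634 = 70930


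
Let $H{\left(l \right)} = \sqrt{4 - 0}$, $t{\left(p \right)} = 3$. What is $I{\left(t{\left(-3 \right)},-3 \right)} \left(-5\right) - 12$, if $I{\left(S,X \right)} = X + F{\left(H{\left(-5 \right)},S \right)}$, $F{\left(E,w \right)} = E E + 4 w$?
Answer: $-77$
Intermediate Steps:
$H{\left(l \right)} = 2$ ($H{\left(l \right)} = \sqrt{4 + 0} = \sqrt{4} = 2$)
$F{\left(E,w \right)} = E^{2} + 4 w$
$I{\left(S,X \right)} = 4 + X + 4 S$ ($I{\left(S,X \right)} = X + \left(2^{2} + 4 S\right) = X + \left(4 + 4 S\right) = 4 + X + 4 S$)
$I{\left(t{\left(-3 \right)},-3 \right)} \left(-5\right) - 12 = \left(4 - 3 + 4 \cdot 3\right) \left(-5\right) - 12 = \left(4 - 3 + 12\right) \left(-5\right) - 12 = 13 \left(-5\right) - 12 = -65 - 12 = -77$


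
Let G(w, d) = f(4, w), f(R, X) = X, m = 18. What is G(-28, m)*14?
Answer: -392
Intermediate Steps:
G(w, d) = w
G(-28, m)*14 = -28*14 = -392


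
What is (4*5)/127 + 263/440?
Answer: 42201/55880 ≈ 0.75521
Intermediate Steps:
(4*5)/127 + 263/440 = 20*(1/127) + 263*(1/440) = 20/127 + 263/440 = 42201/55880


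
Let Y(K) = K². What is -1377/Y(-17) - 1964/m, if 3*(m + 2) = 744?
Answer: -26657/2091 ≈ -12.748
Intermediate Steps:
m = 246 (m = -2 + (⅓)*744 = -2 + 248 = 246)
-1377/Y(-17) - 1964/m = -1377/((-17)²) - 1964/246 = -1377/289 - 1964*1/246 = -1377*1/289 - 982/123 = -81/17 - 982/123 = -26657/2091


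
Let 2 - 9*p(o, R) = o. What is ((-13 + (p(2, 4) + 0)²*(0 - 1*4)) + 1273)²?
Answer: 1587600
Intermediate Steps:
p(o, R) = 2/9 - o/9
((-13 + (p(2, 4) + 0)²*(0 - 1*4)) + 1273)² = ((-13 + ((2/9 - ⅑*2) + 0)²*(0 - 1*4)) + 1273)² = ((-13 + ((2/9 - 2/9) + 0)²*(0 - 4)) + 1273)² = ((-13 + (0 + 0)²*(-4)) + 1273)² = ((-13 + 0²*(-4)) + 1273)² = ((-13 + 0*(-4)) + 1273)² = ((-13 + 0) + 1273)² = (-13 + 1273)² = 1260² = 1587600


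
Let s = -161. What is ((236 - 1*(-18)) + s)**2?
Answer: 8649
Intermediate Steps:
((236 - 1*(-18)) + s)**2 = ((236 - 1*(-18)) - 161)**2 = ((236 + 18) - 161)**2 = (254 - 161)**2 = 93**2 = 8649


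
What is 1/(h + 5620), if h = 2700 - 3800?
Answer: 1/4520 ≈ 0.00022124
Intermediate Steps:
h = -1100
1/(h + 5620) = 1/(-1100 + 5620) = 1/4520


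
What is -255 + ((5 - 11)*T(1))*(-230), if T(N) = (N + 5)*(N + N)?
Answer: 16305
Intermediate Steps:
T(N) = 2*N*(5 + N) (T(N) = (5 + N)*(2*N) = 2*N*(5 + N))
-255 + ((5 - 11)*T(1))*(-230) = -255 + ((5 - 11)*(2*1*(5 + 1)))*(-230) = -255 - 12*6*(-230) = -255 - 6*12*(-230) = -255 - 72*(-230) = -255 + 16560 = 16305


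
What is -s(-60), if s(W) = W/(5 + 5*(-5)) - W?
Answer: -63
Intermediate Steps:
s(W) = -21*W/20 (s(W) = W/(5 - 25) - W = W/(-20) - W = W*(-1/20) - W = -W/20 - W = -21*W/20)
-s(-60) = -(-21)*(-60)/20 = -1*63 = -63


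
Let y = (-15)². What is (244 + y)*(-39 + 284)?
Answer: 114905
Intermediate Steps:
y = 225
(244 + y)*(-39 + 284) = (244 + 225)*(-39 + 284) = 469*245 = 114905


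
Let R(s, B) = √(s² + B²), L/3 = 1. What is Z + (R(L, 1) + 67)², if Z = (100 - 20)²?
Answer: 10899 + 134*√10 ≈ 11323.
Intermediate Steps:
L = 3 (L = 3*1 = 3)
R(s, B) = √(B² + s²)
Z = 6400 (Z = 80² = 6400)
Z + (R(L, 1) + 67)² = 6400 + (√(1² + 3²) + 67)² = 6400 + (√(1 + 9) + 67)² = 6400 + (√10 + 67)² = 6400 + (67 + √10)²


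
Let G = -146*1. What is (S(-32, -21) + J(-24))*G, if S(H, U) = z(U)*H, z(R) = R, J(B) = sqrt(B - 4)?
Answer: -98112 - 292*I*sqrt(7) ≈ -98112.0 - 772.56*I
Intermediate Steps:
J(B) = sqrt(-4 + B)
S(H, U) = H*U (S(H, U) = U*H = H*U)
G = -146
(S(-32, -21) + J(-24))*G = (-32*(-21) + sqrt(-4 - 24))*(-146) = (672 + sqrt(-28))*(-146) = (672 + 2*I*sqrt(7))*(-146) = -98112 - 292*I*sqrt(7)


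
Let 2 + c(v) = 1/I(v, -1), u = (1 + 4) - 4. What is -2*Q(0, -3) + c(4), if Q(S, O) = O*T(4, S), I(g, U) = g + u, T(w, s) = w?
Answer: 111/5 ≈ 22.200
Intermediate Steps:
u = 1 (u = 5 - 4 = 1)
I(g, U) = 1 + g (I(g, U) = g + 1 = 1 + g)
c(v) = -2 + 1/(1 + v)
Q(S, O) = 4*O (Q(S, O) = O*4 = 4*O)
-2*Q(0, -3) + c(4) = -8*(-3) + (-1 - 2*4)/(1 + 4) = -2*(-12) + (-1 - 8)/5 = 24 + (⅕)*(-9) = 24 - 9/5 = 111/5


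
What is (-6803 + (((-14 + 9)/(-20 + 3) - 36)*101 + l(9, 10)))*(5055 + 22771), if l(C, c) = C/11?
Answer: -54160109010/187 ≈ -2.8963e+8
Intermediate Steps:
l(C, c) = C/11 (l(C, c) = C*(1/11) = C/11)
(-6803 + (((-14 + 9)/(-20 + 3) - 36)*101 + l(9, 10)))*(5055 + 22771) = (-6803 + (((-14 + 9)/(-20 + 3) - 36)*101 + (1/11)*9))*(5055 + 22771) = (-6803 + ((-5/(-17) - 36)*101 + 9/11))*27826 = (-6803 + ((-5*(-1/17) - 36)*101 + 9/11))*27826 = (-6803 + ((5/17 - 36)*101 + 9/11))*27826 = (-6803 + (-607/17*101 + 9/11))*27826 = (-6803 + (-61307/17 + 9/11))*27826 = (-6803 - 674224/187)*27826 = -1946385/187*27826 = -54160109010/187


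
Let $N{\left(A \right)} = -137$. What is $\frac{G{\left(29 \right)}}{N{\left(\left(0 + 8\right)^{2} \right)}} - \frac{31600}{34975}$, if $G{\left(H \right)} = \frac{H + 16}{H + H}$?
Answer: $- \frac{10106699}{11116454} \approx -0.90917$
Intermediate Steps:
$G{\left(H \right)} = \frac{16 + H}{2 H}$
$\frac{G{\left(29 \right)}}{N{\left(\left(0 + 8\right)^{2} \right)}} - \frac{31600}{34975} = \frac{\frac{1}{2} \cdot \frac{1}{29} \left(16 + 29\right)}{-137} - \frac{31600}{34975} = \frac{1}{2} \cdot \frac{1}{29} \cdot 45 \left(- \frac{1}{137}\right) - \frac{1264}{1399} = \frac{45}{58} \left(- \frac{1}{137}\right) - \frac{1264}{1399} = - \frac{45}{7946} - \frac{1264}{1399} = - \frac{10106699}{11116454}$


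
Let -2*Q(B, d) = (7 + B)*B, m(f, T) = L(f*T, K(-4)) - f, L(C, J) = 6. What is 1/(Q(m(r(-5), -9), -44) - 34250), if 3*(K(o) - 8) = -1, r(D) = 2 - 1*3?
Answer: -1/34299 ≈ -2.9155e-5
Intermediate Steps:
r(D) = -1 (r(D) = 2 - 3 = -1)
K(o) = 23/3 (K(o) = 8 + (1/3)*(-1) = 8 - 1/3 = 23/3)
m(f, T) = 6 - f
Q(B, d) = -B*(7 + B)/2 (Q(B, d) = -(7 + B)*B/2 = -B*(7 + B)/2)
1/(Q(m(r(-5), -9), -44) - 34250) = 1/(-(6 - 1*(-1))*(7 + (6 - 1*(-1)))/2 - 34250) = 1/(-(6 + 1)*(7 + (6 + 1))/2 - 34250) = 1/(-1/2*7*(7 + 7) - 34250) = 1/(-1/2*7*14 - 34250) = 1/(-49 - 34250) = 1/(-34299) = -1/34299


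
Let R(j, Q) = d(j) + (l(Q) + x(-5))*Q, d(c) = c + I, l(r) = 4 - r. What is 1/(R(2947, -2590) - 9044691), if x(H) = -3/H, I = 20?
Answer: -1/15761738 ≈ -6.3445e-8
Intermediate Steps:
d(c) = 20 + c (d(c) = c + 20 = 20 + c)
R(j, Q) = 20 + j + Q*(23/5 - Q) (R(j, Q) = (20 + j) + ((4 - Q) - 3/(-5))*Q = (20 + j) + ((4 - Q) - 3*(-1/5))*Q = (20 + j) + ((4 - Q) + 3/5)*Q = (20 + j) + (23/5 - Q)*Q = (20 + j) + Q*(23/5 - Q) = 20 + j + Q*(23/5 - Q))
1/(R(2947, -2590) - 9044691) = 1/((20 + 2947 - 1*(-2590)**2 + (23/5)*(-2590)) - 9044691) = 1/((20 + 2947 - 1*6708100 - 11914) - 9044691) = 1/((20 + 2947 - 6708100 - 11914) - 9044691) = 1/(-6717047 - 9044691) = 1/(-15761738) = -1/15761738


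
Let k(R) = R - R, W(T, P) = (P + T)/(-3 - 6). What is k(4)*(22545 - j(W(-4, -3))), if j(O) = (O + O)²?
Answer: 0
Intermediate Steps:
W(T, P) = -P/9 - T/9 (W(T, P) = (P + T)/(-9) = (P + T)*(-⅑) = -P/9 - T/9)
k(R) = 0
j(O) = 4*O² (j(O) = (2*O)² = 4*O²)
k(4)*(22545 - j(W(-4, -3))) = 0*(22545 - 4*(-⅑*(-3) - ⅑*(-4))²) = 0*(22545 - 4*(⅓ + 4/9)²) = 0*(22545 - 4*(7/9)²) = 0*(22545 - 4*49/81) = 0*(22545 - 1*196/81) = 0*(22545 - 196/81) = 0*(1825949/81) = 0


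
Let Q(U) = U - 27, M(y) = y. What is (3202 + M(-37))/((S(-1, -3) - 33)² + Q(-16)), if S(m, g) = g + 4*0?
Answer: 3165/1253 ≈ 2.5259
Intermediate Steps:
S(m, g) = g (S(m, g) = g + 0 = g)
Q(U) = -27 + U
(3202 + M(-37))/((S(-1, -3) - 33)² + Q(-16)) = (3202 - 37)/((-3 - 33)² + (-27 - 16)) = 3165/((-36)² - 43) = 3165/(1296 - 43) = 3165/1253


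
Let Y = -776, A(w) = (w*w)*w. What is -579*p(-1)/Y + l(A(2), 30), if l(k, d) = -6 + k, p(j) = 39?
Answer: 24133/776 ≈ 31.099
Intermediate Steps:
A(w) = w**3 (A(w) = w**2*w = w**3)
-579*p(-1)/Y + l(A(2), 30) = -22581/(-776) + (-6 + 2**3) = -22581*(-1)/776 + (-6 + 8) = -579*(-39/776) + 2 = 22581/776 + 2 = 24133/776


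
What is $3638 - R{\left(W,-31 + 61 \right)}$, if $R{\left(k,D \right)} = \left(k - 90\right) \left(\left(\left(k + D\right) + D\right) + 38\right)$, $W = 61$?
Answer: $8249$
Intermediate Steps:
$R{\left(k,D \right)} = \left(-90 + k\right) \left(38 + k + 2 D\right)$ ($R{\left(k,D \right)} = \left(-90 + k\right) \left(\left(\left(D + k\right) + D\right) + 38\right) = \left(-90 + k\right) \left(\left(k + 2 D\right) + 38\right) = \left(-90 + k\right) \left(38 + k + 2 D\right)$)
$3638 - R{\left(W,-31 + 61 \right)} = 3638 - \left(-3420 + 61^{2} - 180 \left(-31 + 61\right) - 3172 + 2 \left(-31 + 61\right) 61\right) = 3638 - \left(-3420 + 3721 - 5400 - 3172 + 2 \cdot 30 \cdot 61\right) = 3638 - \left(-3420 + 3721 - 5400 - 3172 + 3660\right) = 3638 - -4611 = 3638 + 4611 = 8249$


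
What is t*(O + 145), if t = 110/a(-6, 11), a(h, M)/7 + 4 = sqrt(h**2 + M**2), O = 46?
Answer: 84040/987 + 21010*sqrt(157)/987 ≈ 351.87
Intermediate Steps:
a(h, M) = -28 + 7*sqrt(M**2 + h**2) (a(h, M) = -28 + 7*sqrt(h**2 + M**2) = -28 + 7*sqrt(M**2 + h**2))
t = 110/(-28 + 7*sqrt(157)) (t = 110/(-28 + 7*sqrt(11**2 + (-6)**2)) = 110/(-28 + 7*sqrt(121 + 36)) = 110/(-28 + 7*sqrt(157)) ≈ 1.8422)
t*(O + 145) = (440/987 + 110*sqrt(157)/987)*(46 + 145) = (440/987 + 110*sqrt(157)/987)*191 = 84040/987 + 21010*sqrt(157)/987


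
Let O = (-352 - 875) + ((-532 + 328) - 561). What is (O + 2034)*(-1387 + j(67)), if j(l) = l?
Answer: -55440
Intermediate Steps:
O = -1992 (O = -1227 + (-204 - 561) = -1227 - 765 = -1992)
(O + 2034)*(-1387 + j(67)) = (-1992 + 2034)*(-1387 + 67) = 42*(-1320) = -55440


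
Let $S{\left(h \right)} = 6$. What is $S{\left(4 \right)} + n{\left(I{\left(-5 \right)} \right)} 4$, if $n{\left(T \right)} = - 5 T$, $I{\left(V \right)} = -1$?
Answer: $26$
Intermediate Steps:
$S{\left(4 \right)} + n{\left(I{\left(-5 \right)} \right)} 4 = 6 + \left(-5\right) \left(-1\right) 4 = 6 + 5 \cdot 4 = 6 + 20 = 26$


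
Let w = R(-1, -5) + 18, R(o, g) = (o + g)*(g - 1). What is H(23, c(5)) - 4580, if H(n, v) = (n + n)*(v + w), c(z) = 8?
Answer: -1728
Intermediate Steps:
R(o, g) = (-1 + g)*(g + o) (R(o, g) = (g + o)*(-1 + g) = (-1 + g)*(g + o))
w = 54 (w = ((-5)² - 1*(-5) - 1*(-1) - 5*(-1)) + 18 = (25 + 5 + 1 + 5) + 18 = 36 + 18 = 54)
H(n, v) = 2*n*(54 + v) (H(n, v) = (n + n)*(v + 54) = (2*n)*(54 + v) = 2*n*(54 + v))
H(23, c(5)) - 4580 = 2*23*(54 + 8) - 4580 = 2*23*62 - 4580 = 2852 - 4580 = -1728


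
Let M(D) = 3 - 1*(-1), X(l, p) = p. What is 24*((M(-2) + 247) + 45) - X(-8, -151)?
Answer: 7255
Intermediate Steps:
M(D) = 4 (M(D) = 3 + 1 = 4)
24*((M(-2) + 247) + 45) - X(-8, -151) = 24*((4 + 247) + 45) - 1*(-151) = 24*(251 + 45) + 151 = 24*296 + 151 = 7104 + 151 = 7255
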